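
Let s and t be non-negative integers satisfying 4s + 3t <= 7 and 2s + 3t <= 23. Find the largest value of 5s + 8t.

16

(s,t)=(0,2) is feasible, giving 16.
(s,t)=(1,1) is feasible, giving 13.
(s,t)=(0,1) is feasible, giving 8.
Maximum is 16 at (s,t)=(0,2).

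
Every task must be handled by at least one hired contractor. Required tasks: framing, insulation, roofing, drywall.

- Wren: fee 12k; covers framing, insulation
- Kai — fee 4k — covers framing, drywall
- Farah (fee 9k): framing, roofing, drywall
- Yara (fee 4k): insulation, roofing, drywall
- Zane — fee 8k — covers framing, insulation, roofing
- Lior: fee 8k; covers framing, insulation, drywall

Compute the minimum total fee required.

8

This is an integer covering problem.
Choose Kai and Yara: together they cover framing, insulation, roofing, drywall — every task.
Total fee: 4 + 4 = 8.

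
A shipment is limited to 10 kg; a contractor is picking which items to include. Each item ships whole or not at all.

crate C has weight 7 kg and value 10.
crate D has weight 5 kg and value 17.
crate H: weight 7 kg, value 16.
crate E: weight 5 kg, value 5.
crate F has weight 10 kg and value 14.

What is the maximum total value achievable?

This is a 0-1 knapsack instance.
Take crate D and crate E: weight 5 + 5 = 10 ≤ 10, value 17 + 5 = 22.
No other feasible combination does better.

22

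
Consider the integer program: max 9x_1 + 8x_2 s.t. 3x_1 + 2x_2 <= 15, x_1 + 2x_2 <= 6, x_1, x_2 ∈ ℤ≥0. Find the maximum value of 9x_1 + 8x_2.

(x_1,x_2)=(5,0) is feasible, giving 45.
(x_1,x_2)=(4,1) is feasible, giving 44.
(x_1,x_2)=(4,0) is feasible, giving 36.
The best lattice point is (5,0), giving 45.

45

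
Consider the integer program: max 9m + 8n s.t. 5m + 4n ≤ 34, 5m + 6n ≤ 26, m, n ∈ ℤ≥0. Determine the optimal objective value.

(m,n)=(5,0) is feasible, giving 45.
(m,n)=(4,1) is feasible, giving 44.
Maximum is 45 at (m,n)=(5,0).

45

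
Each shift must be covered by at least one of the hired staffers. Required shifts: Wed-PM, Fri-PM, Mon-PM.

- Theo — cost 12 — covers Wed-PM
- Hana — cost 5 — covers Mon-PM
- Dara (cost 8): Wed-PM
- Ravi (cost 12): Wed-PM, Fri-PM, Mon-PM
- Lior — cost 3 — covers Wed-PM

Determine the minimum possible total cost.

The greedy cost-per-new-shift heuristic would pick Lior, Hana, and Ravi for 20, but a cheaper cover exists.
Ravi alone covers Wed-PM, Fri-PM, Mon-PM — every shift.
Total cost: 12.
No cover costs less than 12.

12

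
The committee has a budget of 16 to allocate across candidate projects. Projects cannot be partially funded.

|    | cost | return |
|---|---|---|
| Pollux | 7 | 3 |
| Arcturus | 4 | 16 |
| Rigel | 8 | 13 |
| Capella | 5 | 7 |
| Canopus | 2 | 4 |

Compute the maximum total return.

Allowing fractional choices, the relaxed optimum would be about 35.8, but projects are indivisible.
Arcturus + Rigel + Canopus: cost 4 + 8 + 2 = 14 ≤ 16, return 16 + 13 + 4 = 33.
Arcturus + Rigel: cost 4 + 8 = 12 ≤ 16, return 16 + 13 = 29.
Best is Arcturus, Rigel, and Canopus with total return 33.

33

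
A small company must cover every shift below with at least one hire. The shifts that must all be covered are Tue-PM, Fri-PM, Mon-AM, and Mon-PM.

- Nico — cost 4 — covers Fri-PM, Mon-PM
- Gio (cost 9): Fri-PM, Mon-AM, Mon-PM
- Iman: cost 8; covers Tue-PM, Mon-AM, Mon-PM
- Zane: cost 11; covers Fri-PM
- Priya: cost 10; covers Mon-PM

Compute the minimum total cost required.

Choose Nico and Iman: together they cover Tue-PM, Fri-PM, Mon-AM, Mon-PM — every shift.
Total cost: 4 + 8 = 12.
No cover costs less than 12.

12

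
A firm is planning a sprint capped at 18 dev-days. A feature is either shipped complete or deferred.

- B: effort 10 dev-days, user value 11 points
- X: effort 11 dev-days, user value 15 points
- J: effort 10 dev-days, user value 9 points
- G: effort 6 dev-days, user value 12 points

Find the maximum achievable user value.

27

Allowing fractional choices, the relaxed optimum would be about 28.1, but features are indivisible.
X + G: effort 11 + 6 = 17 ≤ 18, user value 15 + 12 = 27.
B + G: effort 10 + 6 = 16 ≤ 18, user value 11 + 12 = 23.
J + G: effort 10 + 6 = 16 ≤ 18, user value 9 + 12 = 21.
Best is X and G with total user value 27.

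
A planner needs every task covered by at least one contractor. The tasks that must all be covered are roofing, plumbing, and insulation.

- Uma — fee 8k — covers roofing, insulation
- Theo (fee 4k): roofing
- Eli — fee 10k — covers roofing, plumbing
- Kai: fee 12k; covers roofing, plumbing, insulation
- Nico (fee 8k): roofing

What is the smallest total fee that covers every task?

The greedy cost-per-new-task heuristic would pick Uma and Eli for 18, but a cheaper cover exists.
Kai alone covers roofing, plumbing, insulation — every task.
Total fee: 12.
No cover costs less than 12.

12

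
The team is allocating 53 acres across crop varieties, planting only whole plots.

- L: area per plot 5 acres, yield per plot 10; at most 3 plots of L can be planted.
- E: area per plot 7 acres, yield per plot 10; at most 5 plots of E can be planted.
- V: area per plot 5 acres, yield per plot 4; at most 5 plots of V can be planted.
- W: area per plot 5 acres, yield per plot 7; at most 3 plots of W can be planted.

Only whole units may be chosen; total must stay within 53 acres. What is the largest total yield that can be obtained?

2×L, 4×E, and 3×W: area 53 ≤ 53, yield 2·10 + 4·10 + 3·7 = 81.
3×L, 4×E, and 2×W: area 53 ≤ 53, yield 3·10 + 4·10 + 2·7 = 84.
Best is 84.

84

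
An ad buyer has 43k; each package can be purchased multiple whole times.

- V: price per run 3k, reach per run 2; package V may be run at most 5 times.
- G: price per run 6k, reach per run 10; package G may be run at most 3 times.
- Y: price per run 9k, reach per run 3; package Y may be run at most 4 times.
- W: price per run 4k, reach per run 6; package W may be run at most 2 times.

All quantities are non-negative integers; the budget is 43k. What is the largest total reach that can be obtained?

52

This is a bounded integer knapsack.
G has the best ratio (10/6); taking only G gives at most 3×10 = 30 (stopped by the supply cap of 3).
Mixing does better — 5×V, 3×G, and 2×W: price 41 ≤ 43, reach 5·2 + 3·10 + 2·6 = 52.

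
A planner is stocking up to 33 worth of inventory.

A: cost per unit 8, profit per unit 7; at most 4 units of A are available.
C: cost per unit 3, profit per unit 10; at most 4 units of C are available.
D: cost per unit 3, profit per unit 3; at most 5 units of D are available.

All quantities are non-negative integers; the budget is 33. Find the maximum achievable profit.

59

This is a bounded integer knapsack.
1×A, 4×C, and 4×D: cost 32 ≤ 33, profit 1·7 + 4·10 + 4·3 = 59.
2×A, 4×C, and 1×D: cost 31 ≤ 33, profit 2·7 + 4·10 + 1·3 = 57.
Best is 59.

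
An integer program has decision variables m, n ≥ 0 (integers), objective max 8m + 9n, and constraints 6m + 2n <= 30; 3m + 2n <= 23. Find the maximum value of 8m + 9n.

99

Relaxing integrality, the LP optimum is 103.50 at (m,n) = (0, 11.5), which is not an integer point.
(m,n)=(0,11) is feasible, giving 99.
(m,n)=(1,10) is feasible, giving 98.
No feasible integer point exceeds 99.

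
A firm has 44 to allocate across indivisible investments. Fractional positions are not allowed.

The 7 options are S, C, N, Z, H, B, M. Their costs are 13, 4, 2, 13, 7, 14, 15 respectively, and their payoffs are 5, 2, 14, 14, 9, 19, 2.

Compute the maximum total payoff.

58

This is a 0-1 knapsack instance.
C + N + Z + H + B: cost 4 + 2 + 13 + 7 + 14 = 40 ≤ 44, payoff 2 + 14 + 14 + 9 + 19 = 58.
N + Z + H + B: cost 2 + 13 + 7 + 14 = 36 ≤ 44, payoff 14 + 14 + 9 + 19 = 56.
Best is C, N, Z, H, and B with total payoff 58.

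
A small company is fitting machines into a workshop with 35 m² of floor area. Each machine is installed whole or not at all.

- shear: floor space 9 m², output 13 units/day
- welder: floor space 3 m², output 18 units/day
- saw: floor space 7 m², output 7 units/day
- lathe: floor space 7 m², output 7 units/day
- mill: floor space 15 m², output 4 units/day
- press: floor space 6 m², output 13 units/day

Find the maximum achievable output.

58

shear + welder + saw + press: floor space 9 + 3 + 7 + 6 = 25 ≤ 35, output 13 + 18 + 7 + 13 = 51.
shear + welder + saw + lathe + press: floor space 9 + 3 + 7 + 7 + 6 = 32 ≤ 35, output 13 + 18 + 7 + 7 + 13 = 58.
Best is shear, welder, saw, lathe, and press with total output 58.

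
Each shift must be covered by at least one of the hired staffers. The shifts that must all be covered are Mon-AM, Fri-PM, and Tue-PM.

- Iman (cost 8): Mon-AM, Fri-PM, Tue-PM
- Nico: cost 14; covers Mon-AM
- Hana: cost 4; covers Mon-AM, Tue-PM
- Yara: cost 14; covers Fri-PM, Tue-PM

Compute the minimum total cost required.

8

The greedy cost-per-new-shift heuristic would pick Hana and Iman for 12, but a cheaper cover exists.
Iman alone covers Mon-AM, Fri-PM, Tue-PM — every shift.
Total cost: 8.
No cover costs less than 8.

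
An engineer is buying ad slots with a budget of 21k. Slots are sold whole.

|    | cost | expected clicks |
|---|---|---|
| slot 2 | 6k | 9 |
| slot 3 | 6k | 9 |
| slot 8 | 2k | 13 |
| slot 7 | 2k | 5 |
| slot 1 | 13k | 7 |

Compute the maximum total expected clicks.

36

This is an integer program with binary decision variables.
Take slot 2, slot 3, slot 8, and slot 7: cost 6 + 6 + 2 + 2 = 16 ≤ 21, expected clicks 9 + 9 + 13 + 5 = 36.
No other feasible combination does better.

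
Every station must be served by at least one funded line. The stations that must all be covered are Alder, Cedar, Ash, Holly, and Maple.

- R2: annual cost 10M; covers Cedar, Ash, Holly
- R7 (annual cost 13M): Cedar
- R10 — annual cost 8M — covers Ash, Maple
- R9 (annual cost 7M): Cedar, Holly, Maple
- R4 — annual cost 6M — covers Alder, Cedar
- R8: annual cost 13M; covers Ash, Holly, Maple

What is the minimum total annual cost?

The greedy cost-per-new-station heuristic would pick R9, R4, and R10 for 21, but a cheaper cover exists.
Choose R4 and R8: together they cover Alder, Cedar, Ash, Holly, Maple — every station.
Total annual cost: 6 + 13 = 19.
No cover costs less than 19.

19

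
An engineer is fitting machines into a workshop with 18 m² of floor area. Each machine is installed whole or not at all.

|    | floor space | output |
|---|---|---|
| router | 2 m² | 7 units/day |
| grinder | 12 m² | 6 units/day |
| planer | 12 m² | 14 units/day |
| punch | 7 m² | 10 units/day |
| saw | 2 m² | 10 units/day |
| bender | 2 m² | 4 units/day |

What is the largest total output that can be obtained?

Allowing fractional choices, the relaxed optimum would be about 36.8, but machines are indivisible.
router + planer + saw: floor space 2 + 12 + 2 = 16 ≤ 18, output 7 + 14 + 10 = 31.
router + planer + saw + bender: floor space 2 + 12 + 2 + 2 = 18 ≤ 18, output 7 + 14 + 10 + 4 = 35.
router + punch + saw + bender: floor space 2 + 7 + 2 + 2 = 13 ≤ 18, output 7 + 10 + 10 + 4 = 31.
Best is router, planer, saw, and bender with total output 35.

35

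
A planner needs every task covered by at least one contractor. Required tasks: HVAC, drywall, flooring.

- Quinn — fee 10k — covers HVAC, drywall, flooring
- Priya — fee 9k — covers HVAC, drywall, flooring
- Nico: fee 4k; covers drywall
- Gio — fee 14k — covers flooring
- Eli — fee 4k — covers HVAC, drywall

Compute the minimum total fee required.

9

Priya alone covers HVAC, drywall, flooring — every task.
Total fee: 9.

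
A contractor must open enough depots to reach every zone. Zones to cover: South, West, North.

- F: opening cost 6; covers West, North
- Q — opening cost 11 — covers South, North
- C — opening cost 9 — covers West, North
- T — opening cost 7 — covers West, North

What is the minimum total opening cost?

17

This is an integer covering problem.
Choose F and Q: together they cover South, West, North — every zone.
Total opening cost: 6 + 11 = 17.
No cover costs less than 17.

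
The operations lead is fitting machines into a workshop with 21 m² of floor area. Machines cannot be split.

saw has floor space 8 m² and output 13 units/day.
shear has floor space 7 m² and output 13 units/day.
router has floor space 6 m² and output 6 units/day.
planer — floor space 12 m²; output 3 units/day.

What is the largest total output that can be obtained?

saw + shear + router: floor space 8 + 7 + 6 = 21 ≤ 21, output 13 + 13 + 6 = 32.
saw + shear: floor space 8 + 7 = 15 ≤ 21, output 13 + 13 = 26.
Best is saw, shear, and router with total output 32.

32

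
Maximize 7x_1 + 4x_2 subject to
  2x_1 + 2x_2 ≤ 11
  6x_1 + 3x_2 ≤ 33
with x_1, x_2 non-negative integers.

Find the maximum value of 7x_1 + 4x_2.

35

Relaxing integrality, the LP optimum is 38.50 at (x_1,x_2) = (5.5, 0), which is not an integer point.
(x_1,x_2)=(5,0): 2·5+2·0=10≤11, 6·5+3·0=30≤33, objective 35.
(x_1,x_2)=(4,1): 2·4+2·1=10≤11, 6·4+3·1=27≤33, objective 32.
(x_1,x_2)=(4,0): 2·4+2·0=8≤11, 6·4+3·0=24≤33, objective 28.
The best lattice point is (5,0), giving 35.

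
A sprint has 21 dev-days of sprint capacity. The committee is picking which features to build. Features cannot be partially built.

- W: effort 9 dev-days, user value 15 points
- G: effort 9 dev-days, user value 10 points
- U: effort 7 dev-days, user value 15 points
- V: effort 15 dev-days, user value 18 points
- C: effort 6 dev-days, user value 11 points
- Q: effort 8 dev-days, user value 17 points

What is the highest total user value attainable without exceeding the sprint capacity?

Take U, C, and Q: effort 7 + 6 + 8 = 21 ≤ 21, user value 15 + 11 + 17 = 43.
No other feasible combination does better.

43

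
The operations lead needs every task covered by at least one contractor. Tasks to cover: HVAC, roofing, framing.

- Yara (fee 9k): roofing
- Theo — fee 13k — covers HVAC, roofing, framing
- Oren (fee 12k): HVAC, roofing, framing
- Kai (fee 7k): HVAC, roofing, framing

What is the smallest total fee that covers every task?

7

This is an integer covering problem.
Kai alone covers HVAC, roofing, framing — every task.
Total fee: 7.
No cover costs less than 7.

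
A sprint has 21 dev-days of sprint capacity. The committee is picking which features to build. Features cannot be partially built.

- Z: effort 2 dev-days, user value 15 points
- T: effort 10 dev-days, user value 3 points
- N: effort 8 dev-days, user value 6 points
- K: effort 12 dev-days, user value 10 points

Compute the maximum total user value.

25

Take Z and K: effort 2 + 12 = 14 ≤ 21, user value 15 + 10 = 25.
No other feasible combination does better.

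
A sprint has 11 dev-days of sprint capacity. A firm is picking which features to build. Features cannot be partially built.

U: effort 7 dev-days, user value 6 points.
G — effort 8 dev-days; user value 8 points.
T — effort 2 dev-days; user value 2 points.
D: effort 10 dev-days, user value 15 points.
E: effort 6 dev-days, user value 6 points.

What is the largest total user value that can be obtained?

Treat it as a binary knapsack problem.
Take D: effort 10 ≤ 11, user value 15.
No other feasible combination does better.

15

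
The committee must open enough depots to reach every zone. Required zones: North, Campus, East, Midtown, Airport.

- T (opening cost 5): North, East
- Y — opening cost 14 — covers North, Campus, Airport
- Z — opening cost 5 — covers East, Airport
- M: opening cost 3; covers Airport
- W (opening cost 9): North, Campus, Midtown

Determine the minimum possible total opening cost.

Choose Z and W: together they cover North, Campus, East, Midtown, Airport — every zone.
Total opening cost: 5 + 9 = 14.

14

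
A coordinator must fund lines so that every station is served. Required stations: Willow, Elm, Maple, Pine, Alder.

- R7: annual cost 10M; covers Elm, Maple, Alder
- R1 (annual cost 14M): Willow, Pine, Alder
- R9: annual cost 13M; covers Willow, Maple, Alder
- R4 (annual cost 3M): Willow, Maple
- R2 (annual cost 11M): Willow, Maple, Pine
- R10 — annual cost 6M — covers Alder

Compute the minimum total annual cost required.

The greedy cost-per-new-station heuristic would pick R4, R7, and R2 for 24, but a cheaper cover exists.
Choose R7 and R2: together they cover Willow, Elm, Maple, Pine, Alder — every station.
Total annual cost: 10 + 11 = 21.
No cover costs less than 21.

21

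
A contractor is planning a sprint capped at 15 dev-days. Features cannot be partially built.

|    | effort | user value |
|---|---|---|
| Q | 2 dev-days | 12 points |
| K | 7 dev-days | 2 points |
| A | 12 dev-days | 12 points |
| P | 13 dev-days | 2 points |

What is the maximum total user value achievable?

This is a 0-1 knapsack instance.
Allowing fractional choices, the relaxed optimum would be about 24.3, but features are indivisible.
Q + A: effort 2 + 12 = 14 ≤ 15, user value 12 + 12 = 24.
Q + K: effort 2 + 7 = 9 ≤ 15, user value 12 + 2 = 14.
Best is Q and A with total user value 24.

24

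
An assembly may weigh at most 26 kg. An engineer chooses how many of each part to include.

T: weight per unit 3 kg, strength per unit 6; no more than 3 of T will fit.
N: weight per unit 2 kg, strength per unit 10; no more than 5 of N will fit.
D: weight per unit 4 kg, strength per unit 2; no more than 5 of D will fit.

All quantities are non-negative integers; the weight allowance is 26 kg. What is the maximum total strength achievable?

N has the best ratio (10/2); taking only N gives at most 5×10 = 50 (stopped by the supply cap of 5).
Mixing does better — 3×T, 5×N, and 1×D: weight 23 ≤ 26, strength 3·6 + 5·10 + 1·2 = 70.

70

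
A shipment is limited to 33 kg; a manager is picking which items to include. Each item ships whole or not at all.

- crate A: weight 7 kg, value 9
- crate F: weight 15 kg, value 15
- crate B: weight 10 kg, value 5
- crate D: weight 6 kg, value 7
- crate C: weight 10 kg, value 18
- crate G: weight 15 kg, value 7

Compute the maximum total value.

crate F + crate D + crate C: weight 15 + 6 + 10 = 31 ≤ 33, value 15 + 7 + 18 = 40.
crate A + crate F + crate C: weight 7 + 15 + 10 = 32 ≤ 33, value 9 + 15 + 18 = 42.
crate A + crate B + crate D + crate C: weight 7 + 10 + 6 + 10 = 33 ≤ 33, value 9 + 5 + 7 + 18 = 39.
Best is crate A, crate F, and crate C with total value 42.

42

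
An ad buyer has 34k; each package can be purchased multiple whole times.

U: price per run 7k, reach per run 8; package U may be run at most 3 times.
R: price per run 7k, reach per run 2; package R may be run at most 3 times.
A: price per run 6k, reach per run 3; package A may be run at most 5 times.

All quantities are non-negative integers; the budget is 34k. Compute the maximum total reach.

30

Take 3×U and 2×A: price 33 ≤ 34, reach 3·8 + 2·3 = 30.
U has the best ratio (8/7) and is taken to its limit of 3; remaining capacity is filled optimally with the others.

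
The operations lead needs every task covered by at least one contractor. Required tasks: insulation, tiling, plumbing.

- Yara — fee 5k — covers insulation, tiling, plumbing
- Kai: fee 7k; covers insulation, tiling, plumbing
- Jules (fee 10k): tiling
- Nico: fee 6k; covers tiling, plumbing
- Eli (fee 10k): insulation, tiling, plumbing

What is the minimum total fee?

5

Yara alone covers insulation, tiling, plumbing — every task.
Total fee: 5.
No cover costs less than 5.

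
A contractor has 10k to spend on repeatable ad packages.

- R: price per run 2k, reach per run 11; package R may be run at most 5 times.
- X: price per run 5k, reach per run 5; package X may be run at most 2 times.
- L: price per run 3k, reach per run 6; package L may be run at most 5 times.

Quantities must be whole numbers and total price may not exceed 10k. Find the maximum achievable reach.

4×R: price 8 ≤ 10, reach 4·11 = 44.
5×R: price 10 ≤ 10, reach 5·11 = 55.
Best is 55.

55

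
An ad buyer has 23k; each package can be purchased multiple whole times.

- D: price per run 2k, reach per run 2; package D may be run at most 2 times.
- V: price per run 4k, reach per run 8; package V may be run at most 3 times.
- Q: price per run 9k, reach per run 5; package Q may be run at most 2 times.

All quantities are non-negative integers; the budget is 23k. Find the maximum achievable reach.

31

3×V and 1×Q: price 21 ≤ 23, reach 3·8 + 1·5 = 29.
1×D, 3×V, and 1×Q: price 23 ≤ 23, reach 1·2 + 3·8 + 1·5 = 31.
Best is 31.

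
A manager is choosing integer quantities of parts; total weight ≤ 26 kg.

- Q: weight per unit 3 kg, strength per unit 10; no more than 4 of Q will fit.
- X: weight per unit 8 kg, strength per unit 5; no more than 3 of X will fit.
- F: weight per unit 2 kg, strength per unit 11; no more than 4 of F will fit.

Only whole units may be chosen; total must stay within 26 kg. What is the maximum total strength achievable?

F has the best ratio (11/2); taking only F gives at most 4×11 = 44 (stopped by the supply cap of 4).
Mixing does better — 4×Q and 4×F: weight 20 ≤ 26, strength 4·10 + 4·11 = 84.

84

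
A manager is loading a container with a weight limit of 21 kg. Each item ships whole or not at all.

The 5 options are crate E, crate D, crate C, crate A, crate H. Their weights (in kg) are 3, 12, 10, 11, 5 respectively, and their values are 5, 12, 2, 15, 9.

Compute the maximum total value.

29

Allowing fractional choices, the relaxed optimum would be about 31.0, but items are indivisible.
crate E + crate A + crate H: weight 3 + 11 + 5 = 19 ≤ 21, value 5 + 15 + 9 = 29.
crate E + crate D + crate H: weight 3 + 12 + 5 = 20 ≤ 21, value 5 + 12 + 9 = 26.
Best is crate E, crate A, and crate H with total value 29.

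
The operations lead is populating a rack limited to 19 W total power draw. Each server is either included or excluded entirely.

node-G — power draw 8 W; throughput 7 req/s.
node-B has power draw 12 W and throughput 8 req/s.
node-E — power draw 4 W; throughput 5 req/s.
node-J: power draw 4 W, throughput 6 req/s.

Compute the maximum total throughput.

18

Allowing fractional choices, the relaxed optimum would be about 20.0, but servers are indivisible.
node-G + node-E + node-J: power draw 8 + 4 + 4 = 16 ≤ 19, throughput 7 + 5 + 6 = 18.
node-G + node-J: power draw 8 + 4 = 12 ≤ 19, throughput 7 + 6 = 13.
node-B + node-J: power draw 12 + 4 = 16 ≤ 19, throughput 8 + 6 = 14.
Best is node-G, node-E, and node-J with total throughput 18.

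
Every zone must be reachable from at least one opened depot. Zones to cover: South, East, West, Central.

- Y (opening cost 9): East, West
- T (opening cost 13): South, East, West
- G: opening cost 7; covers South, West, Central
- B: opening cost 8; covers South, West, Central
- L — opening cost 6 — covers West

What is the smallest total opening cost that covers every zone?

This is an integer covering problem.
Choose Y and G: together they cover South, East, West, Central — every zone.
Total opening cost: 9 + 7 = 16.
No cover costs less than 16.

16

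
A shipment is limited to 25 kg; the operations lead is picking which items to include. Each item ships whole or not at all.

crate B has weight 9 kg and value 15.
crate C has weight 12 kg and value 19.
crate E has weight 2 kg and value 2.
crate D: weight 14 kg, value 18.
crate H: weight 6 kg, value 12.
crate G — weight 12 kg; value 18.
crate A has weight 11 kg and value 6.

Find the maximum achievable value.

37

Treat it as a binary knapsack problem.
Take crate C and crate G: weight 12 + 12 = 24 ≤ 25, value 19 + 18 = 37.
No other feasible combination does better.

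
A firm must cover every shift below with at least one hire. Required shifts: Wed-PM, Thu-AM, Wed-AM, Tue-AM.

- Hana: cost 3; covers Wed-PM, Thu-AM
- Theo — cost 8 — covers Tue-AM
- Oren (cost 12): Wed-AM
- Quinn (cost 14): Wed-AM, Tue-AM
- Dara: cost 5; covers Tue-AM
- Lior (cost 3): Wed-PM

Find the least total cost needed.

17

The greedy cost-per-new-shift heuristic would pick Hana, Dara, and Oren for 20, but a cheaper cover exists.
Choose Hana and Quinn: together they cover Wed-PM, Thu-AM, Wed-AM, Tue-AM — every shift.
Total cost: 3 + 14 = 17.
No cover costs less than 17.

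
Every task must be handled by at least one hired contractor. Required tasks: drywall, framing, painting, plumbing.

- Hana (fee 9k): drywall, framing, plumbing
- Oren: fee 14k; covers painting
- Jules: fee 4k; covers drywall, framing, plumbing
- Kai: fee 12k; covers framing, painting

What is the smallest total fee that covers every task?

Choose Jules and Kai: together they cover drywall, framing, painting, plumbing — every task.
Total fee: 4 + 12 = 16.
No cover costs less than 16.

16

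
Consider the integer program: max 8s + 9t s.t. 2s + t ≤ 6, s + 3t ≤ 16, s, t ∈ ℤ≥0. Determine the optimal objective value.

45

(s,t)=(0,5): 2·0+1·5=5≤6, 1·0+3·5=15≤16, objective 45.
(s,t)=(1,4): 2·1+1·4=6≤6, 1·1+3·4=13≤16, objective 44.
(s,t)=(0,4): 2·0+1·4=4≤6, 1·0+3·4=12≤16, objective 36.
The best lattice point is (0,5), giving 45.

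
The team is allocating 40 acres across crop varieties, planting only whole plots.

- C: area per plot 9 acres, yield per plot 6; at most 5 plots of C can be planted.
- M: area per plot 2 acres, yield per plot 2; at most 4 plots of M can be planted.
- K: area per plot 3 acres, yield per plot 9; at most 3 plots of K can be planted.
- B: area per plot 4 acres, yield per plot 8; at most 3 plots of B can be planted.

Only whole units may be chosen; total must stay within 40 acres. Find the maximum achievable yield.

65

Take 1×C, 4×M, 3×K, and 3×B: area 38 ≤ 40, yield 1·6 + 4·2 + 3·9 + 3·8 = 65.
K has the best ratio (9/3) and is taken to its limit of 3; remaining capacity is filled optimally with the others.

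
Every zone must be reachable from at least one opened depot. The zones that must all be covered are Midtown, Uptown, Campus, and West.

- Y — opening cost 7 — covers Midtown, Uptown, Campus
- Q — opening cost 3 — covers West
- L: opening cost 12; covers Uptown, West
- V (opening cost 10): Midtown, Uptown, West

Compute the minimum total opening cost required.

Choose Y and Q: together they cover Midtown, Uptown, Campus, West — every zone.
Total opening cost: 7 + 3 = 10.
No cover costs less than 10.

10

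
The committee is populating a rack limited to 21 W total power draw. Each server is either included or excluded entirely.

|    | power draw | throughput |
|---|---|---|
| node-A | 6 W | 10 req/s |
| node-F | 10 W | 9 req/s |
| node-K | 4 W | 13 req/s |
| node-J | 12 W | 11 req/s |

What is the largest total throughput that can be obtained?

Allowing fractional choices, the relaxed optimum would be about 33.1, but servers are indivisible.
node-K + node-J: power draw 4 + 12 = 16 ≤ 21, throughput 13 + 11 = 24.
node-A + node-K: power draw 6 + 4 = 10 ≤ 21, throughput 10 + 13 = 23.
node-A + node-F + node-K: power draw 6 + 10 + 4 = 20 ≤ 21, throughput 10 + 9 + 13 = 32.
Best is node-A, node-F, and node-K with total throughput 32.

32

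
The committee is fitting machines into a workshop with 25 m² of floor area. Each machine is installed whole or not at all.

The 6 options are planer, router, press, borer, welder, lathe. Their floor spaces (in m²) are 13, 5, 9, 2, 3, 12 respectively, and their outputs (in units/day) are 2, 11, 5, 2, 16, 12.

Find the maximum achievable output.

41

Allowing fractional choices, the relaxed optimum would be about 42.7, but machines are indivisible.
router + welder + lathe: floor space 5 + 3 + 12 = 20 ≤ 25, output 11 + 16 + 12 = 39.
router + press + borer + welder: floor space 5 + 9 + 2 + 3 = 19 ≤ 25, output 11 + 5 + 2 + 16 = 34.
router + borer + welder + lathe: floor space 5 + 2 + 3 + 12 = 22 ≤ 25, output 11 + 2 + 16 + 12 = 41.
Best is router, borer, welder, and lathe with total output 41.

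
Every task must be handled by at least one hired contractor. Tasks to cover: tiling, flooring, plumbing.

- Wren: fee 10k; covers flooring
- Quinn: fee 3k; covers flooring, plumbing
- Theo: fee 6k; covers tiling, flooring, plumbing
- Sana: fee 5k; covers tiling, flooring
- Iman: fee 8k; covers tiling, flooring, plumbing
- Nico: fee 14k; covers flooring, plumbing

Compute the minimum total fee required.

This is a weighted set-cover instance.
The greedy cost-per-new-task heuristic would pick Quinn and Sana for 8, but a cheaper cover exists.
Theo alone covers tiling, flooring, plumbing — every task.
Total fee: 6.
No cover costs less than 6.

6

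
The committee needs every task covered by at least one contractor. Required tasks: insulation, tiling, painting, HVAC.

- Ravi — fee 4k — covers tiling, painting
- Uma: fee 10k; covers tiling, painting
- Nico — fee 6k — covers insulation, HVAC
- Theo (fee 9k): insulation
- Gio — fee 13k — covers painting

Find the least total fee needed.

10

Choose Ravi and Nico: together they cover insulation, tiling, painting, HVAC — every task.
Total fee: 4 + 6 = 10.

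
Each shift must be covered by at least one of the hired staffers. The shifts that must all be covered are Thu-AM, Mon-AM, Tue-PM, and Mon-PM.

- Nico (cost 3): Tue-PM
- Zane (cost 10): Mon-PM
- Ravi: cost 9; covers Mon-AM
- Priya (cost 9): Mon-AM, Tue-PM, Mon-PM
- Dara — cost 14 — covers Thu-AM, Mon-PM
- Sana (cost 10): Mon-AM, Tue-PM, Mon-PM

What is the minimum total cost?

23

This is a weighted set-cover instance.
Choose Priya and Dara: together they cover Thu-AM, Mon-AM, Tue-PM, Mon-PM — every shift.
Total cost: 9 + 14 = 23.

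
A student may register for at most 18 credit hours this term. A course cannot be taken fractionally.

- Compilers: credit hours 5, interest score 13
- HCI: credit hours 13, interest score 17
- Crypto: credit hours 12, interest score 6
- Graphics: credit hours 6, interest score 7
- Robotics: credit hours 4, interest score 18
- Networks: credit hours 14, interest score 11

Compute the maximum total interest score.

This is an integer program with binary decision variables.
Allowing fractional choices, the relaxed optimum would be about 42.8, but courses are indivisible.
Compilers + Graphics + Robotics: credit hours 5 + 6 + 4 = 15 ≤ 18, interest score 13 + 7 + 18 = 38.
HCI + Robotics: credit hours 13 + 4 = 17 ≤ 18, interest score 17 + 18 = 35.
Compilers + Robotics: credit hours 5 + 4 = 9 ≤ 18, interest score 13 + 18 = 31.
Best is Compilers, Graphics, and Robotics with total interest score 38.

38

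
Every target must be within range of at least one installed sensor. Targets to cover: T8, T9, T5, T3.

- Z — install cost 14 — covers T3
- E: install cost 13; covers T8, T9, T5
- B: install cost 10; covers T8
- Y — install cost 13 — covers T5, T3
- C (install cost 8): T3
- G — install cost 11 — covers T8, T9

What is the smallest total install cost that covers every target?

This is an integer covering problem.
Choose E and C: together they cover T8, T9, T5, T3 — every target.
Total install cost: 13 + 8 = 21.
No cover costs less than 21.

21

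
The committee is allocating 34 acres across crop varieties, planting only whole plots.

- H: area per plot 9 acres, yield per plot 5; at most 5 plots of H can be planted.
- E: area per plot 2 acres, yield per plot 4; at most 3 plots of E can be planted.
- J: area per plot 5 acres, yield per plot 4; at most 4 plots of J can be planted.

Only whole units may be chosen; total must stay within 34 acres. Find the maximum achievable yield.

E has the best ratio (4/2); taking only E gives at most 3×4 = 12 (stopped by the supply cap of 3).
Mixing does better — 2×H, 3×E, and 2×J: area 34 ≤ 34, yield 2·5 + 3·4 + 2·4 = 30.

30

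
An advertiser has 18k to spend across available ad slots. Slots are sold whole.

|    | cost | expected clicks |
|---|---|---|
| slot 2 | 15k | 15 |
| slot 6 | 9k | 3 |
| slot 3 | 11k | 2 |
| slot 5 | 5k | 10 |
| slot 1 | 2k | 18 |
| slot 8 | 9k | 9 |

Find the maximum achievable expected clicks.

37

Allowing fractional choices, the relaxed optimum would be about 39.0, but ad slots are indivisible.
slot 2 + slot 1: cost 15 + 2 = 17 ≤ 18, expected clicks 15 + 18 = 33.
slot 5 + slot 1 + slot 8: cost 5 + 2 + 9 = 16 ≤ 18, expected clicks 10 + 18 + 9 = 37.
slot 6 + slot 5 + slot 1: cost 9 + 5 + 2 = 16 ≤ 18, expected clicks 3 + 10 + 18 = 31.
Best is slot 5, slot 1, and slot 8 with total expected clicks 37.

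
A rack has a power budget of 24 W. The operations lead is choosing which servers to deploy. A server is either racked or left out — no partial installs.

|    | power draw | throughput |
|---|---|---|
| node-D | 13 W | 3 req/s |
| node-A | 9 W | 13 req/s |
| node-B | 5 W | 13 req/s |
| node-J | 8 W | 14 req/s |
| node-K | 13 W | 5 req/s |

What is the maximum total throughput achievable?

40

node-B + node-J: power draw 5 + 8 = 13 ≤ 24, throughput 13 + 14 = 27.
node-A + node-J: power draw 9 + 8 = 17 ≤ 24, throughput 13 + 14 = 27.
node-A + node-B + node-J: power draw 9 + 5 + 8 = 22 ≤ 24, throughput 13 + 13 + 14 = 40.
Best is node-A, node-B, and node-J with total throughput 40.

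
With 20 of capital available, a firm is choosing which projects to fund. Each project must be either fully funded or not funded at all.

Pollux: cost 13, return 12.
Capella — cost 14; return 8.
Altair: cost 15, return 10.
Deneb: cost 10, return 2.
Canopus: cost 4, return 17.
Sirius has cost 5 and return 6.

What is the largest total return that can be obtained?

Take Pollux and Canopus: cost 13 + 4 = 17 ≤ 20, return 12 + 17 = 29.
No other feasible combination does better.

29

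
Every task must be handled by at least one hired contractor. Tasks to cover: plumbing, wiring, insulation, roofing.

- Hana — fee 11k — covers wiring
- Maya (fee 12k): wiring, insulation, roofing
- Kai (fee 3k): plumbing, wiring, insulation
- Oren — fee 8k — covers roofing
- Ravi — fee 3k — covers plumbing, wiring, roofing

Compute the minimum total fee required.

This is a weighted set-cover instance.
Choose Kai and Ravi: together they cover plumbing, wiring, insulation, roofing — every task.
Total fee: 3 + 3 = 6.
No cover costs less than 6.

6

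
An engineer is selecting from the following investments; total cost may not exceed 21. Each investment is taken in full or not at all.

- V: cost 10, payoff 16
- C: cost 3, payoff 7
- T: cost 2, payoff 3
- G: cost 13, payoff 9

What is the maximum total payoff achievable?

Take V, C, and T: cost 10 + 3 + 2 = 15 ≤ 21, payoff 16 + 7 + 3 = 26.
No other feasible combination does better.

26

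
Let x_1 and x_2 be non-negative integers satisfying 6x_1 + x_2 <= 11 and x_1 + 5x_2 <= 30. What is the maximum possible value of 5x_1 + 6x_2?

36

(x_1,x_2)=(0,6) is feasible, giving 36.
(x_1,x_2)=(1,5) is feasible, giving 35.
(x_1,x_2)=(0,5) is feasible, giving 30.
(x_1,x_2)=(1,4) is feasible, giving 29.
No feasible integer point exceeds 36.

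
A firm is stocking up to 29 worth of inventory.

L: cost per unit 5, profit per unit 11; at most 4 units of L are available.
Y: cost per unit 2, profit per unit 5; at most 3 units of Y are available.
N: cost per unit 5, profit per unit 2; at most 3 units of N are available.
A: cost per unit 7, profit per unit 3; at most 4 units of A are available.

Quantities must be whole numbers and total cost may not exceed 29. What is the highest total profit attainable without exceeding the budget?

59

This is a bounded integer knapsack.
4×L and 3×Y: cost 26 ≤ 29, profit 4·11 + 3·5 = 59.
4×L, 2×Y, and 1×N: cost 29 ≤ 29, profit 4·11 + 2·5 + 1·2 = 56.
Best is 59.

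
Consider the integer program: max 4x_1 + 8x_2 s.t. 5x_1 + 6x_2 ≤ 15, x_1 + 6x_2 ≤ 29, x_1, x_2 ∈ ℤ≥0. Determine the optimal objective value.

16

(x_1,x_2)=(0,2): 5·0+6·2=12≤15, 1·0+6·2=12≤29, objective 16.
(x_1,x_2)=(1,1): 5·1+6·1=11≤15, 1·1+6·1=7≤29, objective 12.
(x_1,x_2)=(0,1): 5·0+6·1=6≤15, 1·0+6·1=6≤29, objective 8.
The best lattice point is (0,2), giving 16.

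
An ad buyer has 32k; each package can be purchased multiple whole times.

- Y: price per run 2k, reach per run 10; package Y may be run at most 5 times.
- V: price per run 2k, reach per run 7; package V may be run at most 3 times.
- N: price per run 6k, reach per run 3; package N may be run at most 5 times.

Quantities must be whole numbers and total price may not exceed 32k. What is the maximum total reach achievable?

77

This is a bounded integer knapsack.
Take 5×Y, 3×V, and 2×N: price 28 ≤ 32, reach 5·10 + 3·7 + 2·3 = 77.
Y has the best ratio (10/2) and is taken to its limit of 5; remaining capacity is filled optimally with the others.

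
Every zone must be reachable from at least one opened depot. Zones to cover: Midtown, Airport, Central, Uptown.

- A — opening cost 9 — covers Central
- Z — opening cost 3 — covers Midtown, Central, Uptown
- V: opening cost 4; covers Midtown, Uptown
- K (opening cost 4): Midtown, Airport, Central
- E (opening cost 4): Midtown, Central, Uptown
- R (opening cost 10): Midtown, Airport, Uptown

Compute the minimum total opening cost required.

7

Choose Z and K: together they cover Midtown, Airport, Central, Uptown — every zone.
Total opening cost: 3 + 4 = 7.
No cover costs less than 7.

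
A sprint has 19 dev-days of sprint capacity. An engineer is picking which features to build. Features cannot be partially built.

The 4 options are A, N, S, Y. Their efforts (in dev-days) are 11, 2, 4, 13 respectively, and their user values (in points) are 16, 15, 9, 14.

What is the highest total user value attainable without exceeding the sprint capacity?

Take A, N, and S: effort 11 + 2 + 4 = 17 ≤ 19, user value 16 + 15 + 9 = 40.
No other feasible combination does better.

40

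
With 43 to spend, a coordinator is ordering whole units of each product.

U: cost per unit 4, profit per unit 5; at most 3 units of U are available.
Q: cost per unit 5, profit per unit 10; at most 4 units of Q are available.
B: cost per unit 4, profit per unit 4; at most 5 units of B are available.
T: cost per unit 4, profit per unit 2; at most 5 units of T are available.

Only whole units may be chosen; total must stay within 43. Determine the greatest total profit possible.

Take 3×U, 4×Q, and 2×B: cost 40 ≤ 43, profit 3·5 + 4·10 + 2·4 = 63.
Q has the best ratio (10/5) and is taken to its limit of 4; remaining capacity is filled optimally with the others.

63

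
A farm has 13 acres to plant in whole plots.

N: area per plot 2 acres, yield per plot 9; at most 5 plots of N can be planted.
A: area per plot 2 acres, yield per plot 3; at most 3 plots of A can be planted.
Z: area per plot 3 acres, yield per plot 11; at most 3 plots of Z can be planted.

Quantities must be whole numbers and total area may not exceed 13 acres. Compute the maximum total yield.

56

Take 5×N and 1×Z: area 13 ≤ 13, yield 5·9 + 1·11 = 56.
N has the best ratio (9/2) and is taken to its limit of 5; remaining capacity is filled optimally with the others.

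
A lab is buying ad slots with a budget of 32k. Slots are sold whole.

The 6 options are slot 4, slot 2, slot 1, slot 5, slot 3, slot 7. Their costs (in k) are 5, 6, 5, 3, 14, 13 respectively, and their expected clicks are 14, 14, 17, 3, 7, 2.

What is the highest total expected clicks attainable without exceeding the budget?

52

Take slot 4, slot 2, slot 1, and slot 3: cost 5 + 6 + 5 + 14 = 30 ≤ 32, expected clicks 14 + 14 + 17 + 7 = 52.
No other feasible combination does better.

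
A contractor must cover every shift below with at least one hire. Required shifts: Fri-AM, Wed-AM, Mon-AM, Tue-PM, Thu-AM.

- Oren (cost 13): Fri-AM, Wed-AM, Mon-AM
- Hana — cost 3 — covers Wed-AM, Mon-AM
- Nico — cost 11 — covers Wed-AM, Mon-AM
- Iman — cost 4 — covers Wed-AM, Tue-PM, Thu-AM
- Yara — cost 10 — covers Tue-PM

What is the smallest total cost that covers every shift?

This is an integer covering problem.
Choose Oren and Iman: together they cover Fri-AM, Wed-AM, Mon-AM, Tue-PM, Thu-AM — every shift.
Total cost: 13 + 4 = 17.

17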